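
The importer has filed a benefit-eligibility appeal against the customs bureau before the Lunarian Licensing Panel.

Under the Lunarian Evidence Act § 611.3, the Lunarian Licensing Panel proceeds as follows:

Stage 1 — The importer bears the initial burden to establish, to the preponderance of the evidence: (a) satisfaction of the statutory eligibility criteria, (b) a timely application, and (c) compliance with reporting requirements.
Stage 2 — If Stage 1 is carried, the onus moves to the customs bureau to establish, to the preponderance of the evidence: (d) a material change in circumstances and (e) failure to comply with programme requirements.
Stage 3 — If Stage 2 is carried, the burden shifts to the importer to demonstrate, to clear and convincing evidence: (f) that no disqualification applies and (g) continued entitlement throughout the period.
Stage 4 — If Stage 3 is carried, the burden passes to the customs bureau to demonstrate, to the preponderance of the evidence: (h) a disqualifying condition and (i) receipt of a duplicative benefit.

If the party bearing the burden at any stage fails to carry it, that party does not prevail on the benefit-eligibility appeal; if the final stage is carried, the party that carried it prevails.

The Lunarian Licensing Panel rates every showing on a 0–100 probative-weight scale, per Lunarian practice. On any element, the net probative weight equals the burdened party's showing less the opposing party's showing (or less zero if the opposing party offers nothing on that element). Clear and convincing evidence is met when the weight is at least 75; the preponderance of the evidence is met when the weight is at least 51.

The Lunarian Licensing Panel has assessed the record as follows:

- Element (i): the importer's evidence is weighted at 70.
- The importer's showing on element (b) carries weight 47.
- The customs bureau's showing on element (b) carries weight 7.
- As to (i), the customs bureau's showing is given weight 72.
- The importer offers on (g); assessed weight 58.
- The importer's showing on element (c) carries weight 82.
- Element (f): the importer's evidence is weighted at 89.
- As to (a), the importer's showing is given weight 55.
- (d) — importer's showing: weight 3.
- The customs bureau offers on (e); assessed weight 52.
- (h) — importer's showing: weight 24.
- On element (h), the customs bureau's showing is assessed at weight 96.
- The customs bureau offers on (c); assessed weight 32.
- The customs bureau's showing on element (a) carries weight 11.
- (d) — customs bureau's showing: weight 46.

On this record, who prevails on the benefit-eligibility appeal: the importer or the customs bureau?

customs bureau

At Stage 1 the importer must meet the preponderance of the evidence (weight is at least 51): on (a) the weight is 55 less the opposing 11 gives net 44, which does not reach 51, so (a) does not meet the standard; on (b) the weight is 47 less the opposing 7 gives net 40, < 51, so (b) does not meet the standard; on (c) the weight is 82 less the opposing 32 gives net 50, which does not reach 51, so (c) does not meet the standard.
  Not every element is met, so the importer fails to carry Stage 1.
The customs bureau prevails.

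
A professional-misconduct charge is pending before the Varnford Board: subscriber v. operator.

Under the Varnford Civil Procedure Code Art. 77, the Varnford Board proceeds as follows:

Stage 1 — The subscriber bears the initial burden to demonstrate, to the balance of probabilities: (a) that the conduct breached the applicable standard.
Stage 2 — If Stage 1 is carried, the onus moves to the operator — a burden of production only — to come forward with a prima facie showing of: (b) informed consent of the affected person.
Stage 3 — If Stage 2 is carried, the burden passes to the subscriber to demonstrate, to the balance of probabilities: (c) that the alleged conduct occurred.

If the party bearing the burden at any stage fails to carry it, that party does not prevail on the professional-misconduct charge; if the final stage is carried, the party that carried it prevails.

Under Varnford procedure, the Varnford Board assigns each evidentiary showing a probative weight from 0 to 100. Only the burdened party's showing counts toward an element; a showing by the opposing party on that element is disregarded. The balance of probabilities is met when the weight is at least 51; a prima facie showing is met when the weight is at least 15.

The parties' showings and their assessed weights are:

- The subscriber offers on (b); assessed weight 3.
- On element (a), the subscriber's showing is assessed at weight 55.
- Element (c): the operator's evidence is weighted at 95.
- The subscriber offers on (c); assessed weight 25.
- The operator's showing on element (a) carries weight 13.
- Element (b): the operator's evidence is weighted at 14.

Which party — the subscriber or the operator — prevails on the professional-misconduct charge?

Stage 1 — burden on subscriber; standard: the balance of probabilities (weight is at least 51).
    (a): 55 (operator's 13 disregarded) ≥ 51 [met]
  Stage 1 carried; the burden shifts to the operator.
Stage 2 — burden on operator; standard: a prima facie showing (weight is at least 15).
    (b): 14 (subscriber's 3 disregarded) < 15 [not met]
  The operator does not carry Stage 2.
So the subscriber prevails.

subscriber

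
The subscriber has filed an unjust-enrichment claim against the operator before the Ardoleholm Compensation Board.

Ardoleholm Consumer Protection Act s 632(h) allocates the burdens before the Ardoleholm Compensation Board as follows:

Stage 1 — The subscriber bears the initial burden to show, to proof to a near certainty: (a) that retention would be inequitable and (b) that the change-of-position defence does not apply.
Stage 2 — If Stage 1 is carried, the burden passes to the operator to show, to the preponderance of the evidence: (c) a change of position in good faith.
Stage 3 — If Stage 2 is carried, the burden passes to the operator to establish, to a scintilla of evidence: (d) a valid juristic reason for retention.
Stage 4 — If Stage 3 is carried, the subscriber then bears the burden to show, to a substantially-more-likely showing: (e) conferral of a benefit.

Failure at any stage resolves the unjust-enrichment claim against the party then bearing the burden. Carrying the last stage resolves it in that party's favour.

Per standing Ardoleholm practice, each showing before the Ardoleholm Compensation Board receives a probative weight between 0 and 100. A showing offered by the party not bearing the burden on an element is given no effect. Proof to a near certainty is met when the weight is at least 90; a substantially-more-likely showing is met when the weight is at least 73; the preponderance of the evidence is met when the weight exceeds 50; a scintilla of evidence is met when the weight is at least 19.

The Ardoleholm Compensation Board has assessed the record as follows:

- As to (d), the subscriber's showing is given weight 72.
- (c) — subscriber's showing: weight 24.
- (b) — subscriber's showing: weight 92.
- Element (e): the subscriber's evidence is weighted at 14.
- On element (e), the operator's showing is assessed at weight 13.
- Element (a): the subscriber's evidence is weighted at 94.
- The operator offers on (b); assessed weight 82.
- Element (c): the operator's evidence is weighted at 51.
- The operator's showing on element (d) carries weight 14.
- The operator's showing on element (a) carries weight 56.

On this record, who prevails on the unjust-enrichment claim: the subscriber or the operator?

subscriber

At Stage 1 the subscriber must meet proof to a near certainty (weight is at least 90): on (a) the weight is 94 (the operator's 56 is given no effect), ≥ 90, so (a) meets the standard; on (b) the weight is 92 (the operator's 82 is given no effect), which does reach 90, so (b) meets the standard.
  Stage 1 carried; the burden shifts to the operator.
At Stage 2 the operator must meet the preponderance of the evidence (weight exceeds 50): on (c) the weight is 51 (the subscriber's 24 is given no effect), which does exceed 50, so (c) meets the standard.
  Stage 2 is satisfied; the operator continues to bear the burden.
At Stage 3 the operator must meet a scintilla of evidence (weight is at least 19): on (d) the weight is 14 (the subscriber's 72 is given no effect), < 19, so (d) does not meet the standard.
  Stage 3 not carried; the operator fails its burden.
The analysis ends at Stage 3; the subscriber prevails.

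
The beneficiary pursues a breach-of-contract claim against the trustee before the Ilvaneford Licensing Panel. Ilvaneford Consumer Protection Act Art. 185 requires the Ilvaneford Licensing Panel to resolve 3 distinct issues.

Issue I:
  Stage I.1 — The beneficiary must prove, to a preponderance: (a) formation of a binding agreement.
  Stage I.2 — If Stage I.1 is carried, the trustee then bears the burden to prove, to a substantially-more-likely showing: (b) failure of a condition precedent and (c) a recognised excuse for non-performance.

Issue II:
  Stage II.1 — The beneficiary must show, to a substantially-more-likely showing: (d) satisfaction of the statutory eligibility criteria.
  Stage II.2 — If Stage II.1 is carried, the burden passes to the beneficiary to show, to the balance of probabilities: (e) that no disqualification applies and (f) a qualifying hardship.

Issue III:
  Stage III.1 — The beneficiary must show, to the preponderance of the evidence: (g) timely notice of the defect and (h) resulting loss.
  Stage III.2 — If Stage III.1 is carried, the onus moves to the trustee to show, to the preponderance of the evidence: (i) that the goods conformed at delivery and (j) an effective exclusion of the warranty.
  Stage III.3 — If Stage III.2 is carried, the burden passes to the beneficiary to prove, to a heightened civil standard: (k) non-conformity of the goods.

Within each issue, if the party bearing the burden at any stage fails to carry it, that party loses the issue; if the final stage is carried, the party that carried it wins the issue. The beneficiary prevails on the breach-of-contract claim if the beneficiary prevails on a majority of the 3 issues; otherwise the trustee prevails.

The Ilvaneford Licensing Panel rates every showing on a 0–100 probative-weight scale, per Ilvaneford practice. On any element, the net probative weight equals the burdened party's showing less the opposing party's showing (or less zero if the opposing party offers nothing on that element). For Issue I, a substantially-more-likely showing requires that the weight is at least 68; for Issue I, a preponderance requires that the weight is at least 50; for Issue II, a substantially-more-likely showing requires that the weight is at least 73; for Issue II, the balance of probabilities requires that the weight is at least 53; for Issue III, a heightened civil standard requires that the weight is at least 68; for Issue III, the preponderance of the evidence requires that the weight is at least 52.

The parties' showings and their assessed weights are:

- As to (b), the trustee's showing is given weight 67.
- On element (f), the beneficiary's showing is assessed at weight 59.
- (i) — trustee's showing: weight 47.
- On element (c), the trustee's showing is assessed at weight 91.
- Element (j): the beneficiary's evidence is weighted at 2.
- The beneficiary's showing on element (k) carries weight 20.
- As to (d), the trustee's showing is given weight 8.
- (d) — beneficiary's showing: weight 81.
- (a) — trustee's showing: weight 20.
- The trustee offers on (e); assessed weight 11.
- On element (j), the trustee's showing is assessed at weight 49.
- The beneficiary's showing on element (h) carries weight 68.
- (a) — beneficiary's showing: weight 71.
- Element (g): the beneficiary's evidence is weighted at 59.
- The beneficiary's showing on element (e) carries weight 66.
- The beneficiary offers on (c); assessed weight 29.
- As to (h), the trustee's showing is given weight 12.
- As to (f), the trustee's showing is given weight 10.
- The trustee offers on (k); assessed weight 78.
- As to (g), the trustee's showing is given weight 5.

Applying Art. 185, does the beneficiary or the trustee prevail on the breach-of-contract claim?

beneficiary

— Issue I —
At Stage I.1 the beneficiary must meet a preponderance (weight is at least 50): on (a) the weight is 71 less the opposing 20 gives net 51, ≥ 50, so (a) meets the standard.
  Stage I.1 carried; the burden shifts to the trustee.
At Stage I.2 the trustee must meet a substantially-more-likely showing (weight is at least 68): on (b) the weight is 67, which does not reach 68, so (b) does not meet the standard; on (c) the weight is 91 less the opposing 29 gives net 62, which does not reach 68, so (c) does not meet the standard.
  The trustee does not carry Stage I.2.
So the beneficiary prevails on this issue.
— Issue II —
At Stage II.1 the beneficiary must meet a substantially-more-likely showing (weight is at least 73): on (d) the weight is 81 less the opposing 8 gives net 73, which does reach 73, so (d) meets the standard.
  Stage II.1 is satisfied; the beneficiary continues to bear the burden.
At Stage II.2 the beneficiary must meet the balance of probabilities (weight is at least 53): on (e) the weight is 66 less the opposing 11 gives net 55, which does reach 53, so (e) meets the standard; on (f) the weight is 59 less the opposing 10 gives net 49, which does not reach 53, so (f) does not meet the standard.
  The beneficiary does not carry Stage II.2.
The trustee prevails on this issue.
— Issue III —
At Stage III.1 the beneficiary must meet the preponderance of the evidence (weight is at least 52): on (g) the weight is 59 less the opposing 5 gives net 54, which does reach 52, so (g) meets the standard; on (h) the weight is 68 less the opposing 12 gives net 56, ≥ 52, so (h) meets the standard.
  The beneficiary carries Stage III.1; the trustee now bears the burden.
At Stage III.2 the trustee must meet the preponderance of the evidence (weight is at least 52): on (i) the weight is 47, < 52, so (i) does not meet the standard; on (j) the weight is 49 less the opposing 2 gives net 47, which does not reach 52, so (j) does not meet the standard.
  The trustee does not carry Stage III.2.
The analysis ends at Stage III.2; the beneficiary prevails on this issue.
Per-issue: Issue I → beneficiary; Issue II → trustee; Issue III → beneficiary. The beneficiary must prevail on a majority of issues; overall, the beneficiary prevails.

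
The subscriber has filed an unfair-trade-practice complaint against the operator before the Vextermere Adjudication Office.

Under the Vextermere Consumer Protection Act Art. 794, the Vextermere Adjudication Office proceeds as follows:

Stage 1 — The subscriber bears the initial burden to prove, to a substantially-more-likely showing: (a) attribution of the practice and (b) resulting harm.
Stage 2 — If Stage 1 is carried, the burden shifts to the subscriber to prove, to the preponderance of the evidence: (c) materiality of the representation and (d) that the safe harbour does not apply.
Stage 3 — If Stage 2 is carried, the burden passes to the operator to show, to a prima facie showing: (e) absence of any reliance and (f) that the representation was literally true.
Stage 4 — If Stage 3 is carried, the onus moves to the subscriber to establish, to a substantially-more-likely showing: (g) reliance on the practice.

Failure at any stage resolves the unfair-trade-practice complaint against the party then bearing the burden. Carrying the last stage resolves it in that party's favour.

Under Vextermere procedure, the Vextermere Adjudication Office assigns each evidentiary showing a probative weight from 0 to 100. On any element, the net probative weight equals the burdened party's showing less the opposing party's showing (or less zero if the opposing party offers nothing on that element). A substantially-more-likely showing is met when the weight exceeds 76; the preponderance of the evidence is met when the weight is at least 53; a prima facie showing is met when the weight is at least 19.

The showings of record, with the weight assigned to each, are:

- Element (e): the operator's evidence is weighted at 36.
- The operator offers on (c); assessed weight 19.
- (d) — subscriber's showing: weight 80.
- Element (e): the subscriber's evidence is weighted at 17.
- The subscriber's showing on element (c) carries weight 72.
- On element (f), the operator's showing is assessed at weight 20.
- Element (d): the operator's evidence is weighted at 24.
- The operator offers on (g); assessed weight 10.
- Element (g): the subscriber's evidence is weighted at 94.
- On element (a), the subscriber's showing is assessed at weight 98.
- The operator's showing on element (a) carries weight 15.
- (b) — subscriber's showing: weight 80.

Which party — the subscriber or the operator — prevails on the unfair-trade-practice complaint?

Stage 1 (subscriber, a substantially-more-likely showing, weight exceeds 76): (a) net 98−15=83 > 76 — meets; (b) 80 > 76 — meets.
  Stage 1 carried; the burden remains with the subscriber.
Stage 2 (subscriber, the preponderance of the evidence, weight is at least 53): (c) net 72−19=53 ≥ 53 — meets; (d) net 80−24=56 ≥ 53 — meets.
  The subscriber carries Stage 2; the operator now bears the burden.
Stage 3 (operator, a prima facie showing, weight is at least 19): (e) net 36−17=19 ≥ 19 — meets; (f) 20 ≥ 19 — meets.
  Stage 3 carried; the burden shifts to the subscriber.
Stage 4 (subscriber, a substantially-more-likely showing, weight exceeds 76): (g) net 94−10=84 > 76 — meets.
  All elements met at the final stage.
All stages carried — the subscriber prevails.

subscriber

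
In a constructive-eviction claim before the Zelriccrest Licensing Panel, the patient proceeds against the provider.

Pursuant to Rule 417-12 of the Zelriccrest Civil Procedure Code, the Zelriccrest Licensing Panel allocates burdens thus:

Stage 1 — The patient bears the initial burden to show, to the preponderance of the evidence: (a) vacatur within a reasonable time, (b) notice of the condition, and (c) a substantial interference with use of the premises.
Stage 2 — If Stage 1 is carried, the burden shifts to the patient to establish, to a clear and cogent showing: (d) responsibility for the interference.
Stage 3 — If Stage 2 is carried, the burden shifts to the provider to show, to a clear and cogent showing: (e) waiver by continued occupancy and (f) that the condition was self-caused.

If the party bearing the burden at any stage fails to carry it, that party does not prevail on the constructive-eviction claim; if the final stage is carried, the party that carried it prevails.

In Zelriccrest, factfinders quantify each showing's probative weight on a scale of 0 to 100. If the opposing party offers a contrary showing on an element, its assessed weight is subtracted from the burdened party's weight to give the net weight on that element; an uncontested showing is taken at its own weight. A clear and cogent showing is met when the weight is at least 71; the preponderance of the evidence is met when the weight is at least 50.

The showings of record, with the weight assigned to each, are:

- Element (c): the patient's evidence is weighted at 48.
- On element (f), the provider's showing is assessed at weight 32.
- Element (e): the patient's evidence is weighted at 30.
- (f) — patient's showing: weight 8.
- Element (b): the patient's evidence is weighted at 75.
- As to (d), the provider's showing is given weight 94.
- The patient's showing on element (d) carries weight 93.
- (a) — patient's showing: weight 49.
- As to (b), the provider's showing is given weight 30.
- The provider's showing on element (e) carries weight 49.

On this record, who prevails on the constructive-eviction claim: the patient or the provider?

Stage 1 — burden on patient; standard: the preponderance of the evidence (weight is at least 50).
    (a): 49 < 50 [not met]
    (b): 75 − 30 = 45 < 50 [not met]
    (c): 48 < 50 [not met]
  Stage 1 not carried; the patient fails its burden.
The analysis ends at Stage 1; the provider prevails.

provider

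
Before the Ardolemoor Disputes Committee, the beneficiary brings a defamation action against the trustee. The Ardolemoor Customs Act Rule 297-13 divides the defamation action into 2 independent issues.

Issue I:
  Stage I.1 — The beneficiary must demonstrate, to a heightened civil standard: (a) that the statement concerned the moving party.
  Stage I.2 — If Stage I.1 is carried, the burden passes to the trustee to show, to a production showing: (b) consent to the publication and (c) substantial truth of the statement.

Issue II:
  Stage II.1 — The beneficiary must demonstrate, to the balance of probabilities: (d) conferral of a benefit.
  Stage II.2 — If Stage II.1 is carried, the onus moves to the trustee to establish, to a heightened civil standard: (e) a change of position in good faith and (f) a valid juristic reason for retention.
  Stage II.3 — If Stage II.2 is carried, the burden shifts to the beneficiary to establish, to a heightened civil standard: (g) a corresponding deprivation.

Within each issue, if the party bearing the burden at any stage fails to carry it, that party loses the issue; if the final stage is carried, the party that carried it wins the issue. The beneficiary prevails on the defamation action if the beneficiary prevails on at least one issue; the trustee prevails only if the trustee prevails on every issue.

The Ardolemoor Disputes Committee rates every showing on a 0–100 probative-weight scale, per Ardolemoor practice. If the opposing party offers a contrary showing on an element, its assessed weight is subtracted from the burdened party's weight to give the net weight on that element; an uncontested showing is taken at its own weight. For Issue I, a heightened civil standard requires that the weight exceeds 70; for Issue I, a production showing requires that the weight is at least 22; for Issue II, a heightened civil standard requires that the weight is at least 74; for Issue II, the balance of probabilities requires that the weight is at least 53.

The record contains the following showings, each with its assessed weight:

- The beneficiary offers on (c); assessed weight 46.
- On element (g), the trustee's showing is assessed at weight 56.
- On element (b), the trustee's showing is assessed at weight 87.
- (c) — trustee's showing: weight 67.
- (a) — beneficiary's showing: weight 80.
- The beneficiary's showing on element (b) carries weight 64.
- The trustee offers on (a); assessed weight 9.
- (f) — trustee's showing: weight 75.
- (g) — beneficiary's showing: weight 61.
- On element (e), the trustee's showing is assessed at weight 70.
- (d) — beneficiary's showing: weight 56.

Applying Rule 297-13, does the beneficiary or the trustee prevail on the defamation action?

beneficiary

— Issue I —
Stage I.1 (beneficiary, a heightened civil standard, weight exceeds 70): (a) net 80−9=71 > 70 — meets.
  All elements met. The burden passes to the trustee.
Stage I.2 (trustee, a production showing, weight is at least 22): (b) net 87−64=23 ≥ 22 — meets; (c) net 67−46=21 < 22 — fails.
  The trustee does not carry Stage I.2.
So the beneficiary prevails on this issue.
— Issue II —
Stage II.1 (beneficiary, the balance of probabilities, weight is at least 53): (d) 56 ≥ 53 — meets.
  The beneficiary carries Stage II.1; the trustee now bears the burden.
Stage II.2 (trustee, a heightened civil standard, weight is at least 74): (e) 70 < 74 — fails; (f) 75 ≥ 74 — meets.
  Stage II.2 not carried; the trustee fails its burden.
So the beneficiary prevails on this issue.
Per-issue: Issue I → beneficiary; Issue II → beneficiary. The beneficiary must prevail on at least one issue; overall, the beneficiary prevails.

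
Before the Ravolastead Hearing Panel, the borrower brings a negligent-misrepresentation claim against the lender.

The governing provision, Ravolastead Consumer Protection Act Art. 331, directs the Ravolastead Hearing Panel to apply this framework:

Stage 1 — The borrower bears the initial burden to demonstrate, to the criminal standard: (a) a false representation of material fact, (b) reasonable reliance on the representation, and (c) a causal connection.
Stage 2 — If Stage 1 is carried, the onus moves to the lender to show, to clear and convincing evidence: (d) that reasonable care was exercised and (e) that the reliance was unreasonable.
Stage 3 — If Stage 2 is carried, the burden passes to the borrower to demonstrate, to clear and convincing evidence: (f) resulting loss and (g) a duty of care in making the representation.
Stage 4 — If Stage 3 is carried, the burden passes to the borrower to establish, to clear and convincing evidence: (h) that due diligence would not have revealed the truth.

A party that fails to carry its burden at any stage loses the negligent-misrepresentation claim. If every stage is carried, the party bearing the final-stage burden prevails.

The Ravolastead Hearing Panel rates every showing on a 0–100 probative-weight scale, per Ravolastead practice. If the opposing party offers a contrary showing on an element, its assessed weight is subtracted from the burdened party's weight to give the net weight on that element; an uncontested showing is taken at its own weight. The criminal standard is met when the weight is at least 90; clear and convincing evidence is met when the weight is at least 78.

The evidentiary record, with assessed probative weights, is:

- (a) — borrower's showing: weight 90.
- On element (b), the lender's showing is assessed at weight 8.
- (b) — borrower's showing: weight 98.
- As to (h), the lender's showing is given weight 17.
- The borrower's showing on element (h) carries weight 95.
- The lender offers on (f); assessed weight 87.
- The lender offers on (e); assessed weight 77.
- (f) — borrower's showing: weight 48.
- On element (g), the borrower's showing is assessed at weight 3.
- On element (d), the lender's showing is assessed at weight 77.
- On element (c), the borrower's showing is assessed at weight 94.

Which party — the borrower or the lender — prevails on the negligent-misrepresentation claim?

borrower

Stage 1 — burden on borrower; standard: the criminal standard (weight is at least 90).
    (a): 90 ≥ 90 [met]
    (b): 98 − 8 = 90 ≥ 90 [met]
    (c): 94 ≥ 90 [met]
  All elements met. The burden passes to the lender.
Stage 2 — burden on lender; standard: clear and convincing evidence (weight is at least 78).
    (d): 77 < 78 [not met]
    (e): 77 < 78 [not met]
  Not every element is met, so the lender fails to carry Stage 2.
The analysis ends at Stage 2; the borrower prevails.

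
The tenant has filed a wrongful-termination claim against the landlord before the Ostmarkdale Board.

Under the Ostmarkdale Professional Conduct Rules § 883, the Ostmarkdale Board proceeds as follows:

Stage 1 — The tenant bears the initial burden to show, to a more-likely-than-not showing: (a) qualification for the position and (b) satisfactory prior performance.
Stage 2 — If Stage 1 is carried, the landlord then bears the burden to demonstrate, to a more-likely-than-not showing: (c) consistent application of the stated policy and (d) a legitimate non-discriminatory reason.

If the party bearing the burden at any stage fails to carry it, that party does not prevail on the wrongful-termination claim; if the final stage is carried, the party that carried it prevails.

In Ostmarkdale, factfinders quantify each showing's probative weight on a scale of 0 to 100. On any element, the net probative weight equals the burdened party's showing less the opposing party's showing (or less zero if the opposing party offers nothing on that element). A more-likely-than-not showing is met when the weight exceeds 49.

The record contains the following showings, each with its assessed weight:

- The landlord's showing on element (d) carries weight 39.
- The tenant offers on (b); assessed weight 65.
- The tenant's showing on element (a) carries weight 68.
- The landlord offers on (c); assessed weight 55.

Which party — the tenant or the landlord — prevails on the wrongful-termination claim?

Stage 1 (tenant, a more-likely-than-not showing, weight exceeds 49): (a) 68 > 49 — meets; (b) 65 > 49 — meets.
  Stage 1 is satisfied; the onus moves to the landlord.
Stage 2 (landlord, a more-likely-than-not showing, weight exceeds 49): (c) 55 > 49 — meets; (d) 39 ≤ 49 — fails.
  The landlord does not carry Stage 2.
So the tenant prevails.

tenant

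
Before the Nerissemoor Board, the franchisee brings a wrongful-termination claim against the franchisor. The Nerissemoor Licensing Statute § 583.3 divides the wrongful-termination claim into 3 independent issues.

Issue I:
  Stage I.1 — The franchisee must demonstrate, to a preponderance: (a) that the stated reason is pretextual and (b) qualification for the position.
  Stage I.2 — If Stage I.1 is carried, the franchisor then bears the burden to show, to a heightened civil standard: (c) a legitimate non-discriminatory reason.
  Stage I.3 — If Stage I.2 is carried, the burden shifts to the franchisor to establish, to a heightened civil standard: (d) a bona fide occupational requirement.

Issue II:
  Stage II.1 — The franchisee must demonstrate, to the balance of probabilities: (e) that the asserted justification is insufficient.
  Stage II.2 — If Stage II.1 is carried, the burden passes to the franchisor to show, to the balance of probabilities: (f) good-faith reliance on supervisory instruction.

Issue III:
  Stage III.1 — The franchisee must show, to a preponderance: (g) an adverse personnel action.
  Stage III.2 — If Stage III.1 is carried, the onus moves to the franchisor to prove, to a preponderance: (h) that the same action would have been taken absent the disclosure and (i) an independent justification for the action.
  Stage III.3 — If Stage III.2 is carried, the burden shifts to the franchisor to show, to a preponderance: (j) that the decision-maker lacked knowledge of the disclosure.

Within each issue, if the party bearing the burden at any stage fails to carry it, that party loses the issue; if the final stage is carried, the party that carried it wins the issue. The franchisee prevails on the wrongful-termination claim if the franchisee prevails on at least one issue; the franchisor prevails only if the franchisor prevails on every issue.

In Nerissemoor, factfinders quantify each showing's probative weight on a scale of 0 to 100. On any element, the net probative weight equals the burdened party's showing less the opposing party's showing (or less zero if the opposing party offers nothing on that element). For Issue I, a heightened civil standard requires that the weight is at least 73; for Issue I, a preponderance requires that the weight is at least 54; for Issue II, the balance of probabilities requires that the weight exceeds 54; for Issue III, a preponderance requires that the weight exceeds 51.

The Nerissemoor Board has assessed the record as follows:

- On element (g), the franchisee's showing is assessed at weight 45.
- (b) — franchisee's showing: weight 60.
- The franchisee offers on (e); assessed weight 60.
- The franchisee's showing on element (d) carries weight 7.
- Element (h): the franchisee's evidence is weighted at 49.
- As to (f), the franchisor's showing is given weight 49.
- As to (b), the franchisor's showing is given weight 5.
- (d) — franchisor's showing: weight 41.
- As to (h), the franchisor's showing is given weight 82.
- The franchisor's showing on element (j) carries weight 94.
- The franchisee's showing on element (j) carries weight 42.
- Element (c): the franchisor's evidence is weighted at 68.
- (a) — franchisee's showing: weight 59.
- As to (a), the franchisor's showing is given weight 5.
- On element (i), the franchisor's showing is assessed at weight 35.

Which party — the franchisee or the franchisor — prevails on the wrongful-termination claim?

franchisee

— Issue I —
Stage I.1 — burden on franchisee; standard: a preponderance (weight is at least 54).
    (a): 59 − 5 = 54 ≥ 54 [met]
    (b): 60 − 5 = 55 ≥ 54 [met]
  Stage I.1 carried; the burden shifts to the franchisor.
Stage I.2 — burden on franchisor; standard: a heightened civil standard (weight is at least 73).
    (c): 68 < 73 [not met]
  Not every element is met, so the franchisor fails to carry Stage I.2.
The analysis ends at Stage I.2; the franchisee prevails on this issue.
— Issue II —
Stage II.1 (franchisee, the balance of probabilities, weight exceeds 54): (e) 60 > 54 — meets.
  The franchisee carries Stage II.1; the franchisor now bears the burden.
Stage II.2 (franchisor, the balance of probabilities, weight exceeds 54): (f) 49 ≤ 54 — fails.
  Not every element is met, so the franchisor fails to carry Stage II.2.
The franchisee prevails on this issue.
— Issue III —
Stage III.1 — burden on franchisee; standard: a preponderance (weight exceeds 51).
    (g): 45 ≤ 51 [not met]
  Not every element is met, so the franchisee fails to carry Stage III.1.
The analysis ends at Stage III.1; the franchisor prevails on this issue.
Per-issue: Issue I → franchisee; Issue II → franchisee; Issue III → franchisor. The franchisee must prevail on at least one issue; overall, the franchisee prevails.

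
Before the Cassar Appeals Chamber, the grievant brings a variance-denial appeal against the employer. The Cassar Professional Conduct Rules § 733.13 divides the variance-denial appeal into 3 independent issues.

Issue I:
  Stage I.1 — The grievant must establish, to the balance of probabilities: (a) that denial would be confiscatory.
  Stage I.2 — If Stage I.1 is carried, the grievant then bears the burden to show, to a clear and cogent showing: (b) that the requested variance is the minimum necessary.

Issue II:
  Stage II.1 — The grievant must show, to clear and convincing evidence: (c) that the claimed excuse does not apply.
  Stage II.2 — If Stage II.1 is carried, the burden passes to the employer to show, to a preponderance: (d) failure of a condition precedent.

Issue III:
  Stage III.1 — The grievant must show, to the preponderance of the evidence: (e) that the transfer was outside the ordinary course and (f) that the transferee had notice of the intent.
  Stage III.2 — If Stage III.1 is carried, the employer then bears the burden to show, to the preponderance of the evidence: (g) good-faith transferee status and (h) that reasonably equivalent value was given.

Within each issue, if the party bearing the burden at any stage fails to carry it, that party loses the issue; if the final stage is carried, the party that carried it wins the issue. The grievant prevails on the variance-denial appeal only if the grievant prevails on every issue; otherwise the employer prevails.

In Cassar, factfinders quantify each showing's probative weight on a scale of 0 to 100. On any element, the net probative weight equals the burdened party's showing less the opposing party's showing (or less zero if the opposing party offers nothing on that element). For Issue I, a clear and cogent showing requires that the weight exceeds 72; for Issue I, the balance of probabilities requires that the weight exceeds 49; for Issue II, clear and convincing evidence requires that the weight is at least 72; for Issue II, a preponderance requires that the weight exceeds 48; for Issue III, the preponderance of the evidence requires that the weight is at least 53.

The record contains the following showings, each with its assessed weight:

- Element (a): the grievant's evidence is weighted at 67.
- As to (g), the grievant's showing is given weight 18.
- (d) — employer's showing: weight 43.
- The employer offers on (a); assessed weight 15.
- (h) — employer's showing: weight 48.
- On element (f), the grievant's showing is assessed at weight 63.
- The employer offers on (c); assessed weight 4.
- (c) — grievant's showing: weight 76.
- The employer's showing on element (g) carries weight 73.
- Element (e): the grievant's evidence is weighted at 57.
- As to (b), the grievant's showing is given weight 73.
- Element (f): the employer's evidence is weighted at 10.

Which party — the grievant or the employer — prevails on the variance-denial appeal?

grievant

— Issue I —
Stage I.1 (grievant, the balance of probabilities, weight exceeds 49): (a) net 67−15=52 > 49 — meets.
  Stage I.1 carried; the burden remains with the grievant.
Stage I.2 (grievant, a clear and cogent showing, weight exceeds 72): (b) 73 > 72 — meets.
  Stage I.2 carried; the final stage is satisfied.
All stages carried — the grievant prevails on this issue.
— Issue II —
Stage II.1 (grievant, clear and convincing evidence, weight is at least 72): (c) net 76−4=72 ≥ 72 — meets.
  The grievant carries Stage II.1; the employer now bears the burden.
Stage II.2 (employer, a preponderance, weight exceeds 48): (d) 43 ≤ 48 — fails.
  Stage II.2 not carried; the employer fails its burden.
So the grievant prevails on this issue.
— Issue III —
Stage III.1 — burden on grievant; standard: the preponderance of the evidence (weight is at least 53).
    (e): 57 ≥ 53 [met]
    (f): 63 − 10 = 53 ≥ 53 [met]
  All elements met. The burden passes to the employer.
Stage III.2 — burden on employer; standard: the preponderance of the evidence (weight is at least 53).
    (g): 73 − 18 = 55 ≥ 53 [met]
    (h): 48 < 53 [not met]
  Stage III.2 not carried; the employer fails its burden.
So the grievant prevails on this issue.
Per-issue: Issue I → grievant; Issue II → grievant; Issue III → grievant. The grievant must prevail on every issue; overall, the grievant prevails.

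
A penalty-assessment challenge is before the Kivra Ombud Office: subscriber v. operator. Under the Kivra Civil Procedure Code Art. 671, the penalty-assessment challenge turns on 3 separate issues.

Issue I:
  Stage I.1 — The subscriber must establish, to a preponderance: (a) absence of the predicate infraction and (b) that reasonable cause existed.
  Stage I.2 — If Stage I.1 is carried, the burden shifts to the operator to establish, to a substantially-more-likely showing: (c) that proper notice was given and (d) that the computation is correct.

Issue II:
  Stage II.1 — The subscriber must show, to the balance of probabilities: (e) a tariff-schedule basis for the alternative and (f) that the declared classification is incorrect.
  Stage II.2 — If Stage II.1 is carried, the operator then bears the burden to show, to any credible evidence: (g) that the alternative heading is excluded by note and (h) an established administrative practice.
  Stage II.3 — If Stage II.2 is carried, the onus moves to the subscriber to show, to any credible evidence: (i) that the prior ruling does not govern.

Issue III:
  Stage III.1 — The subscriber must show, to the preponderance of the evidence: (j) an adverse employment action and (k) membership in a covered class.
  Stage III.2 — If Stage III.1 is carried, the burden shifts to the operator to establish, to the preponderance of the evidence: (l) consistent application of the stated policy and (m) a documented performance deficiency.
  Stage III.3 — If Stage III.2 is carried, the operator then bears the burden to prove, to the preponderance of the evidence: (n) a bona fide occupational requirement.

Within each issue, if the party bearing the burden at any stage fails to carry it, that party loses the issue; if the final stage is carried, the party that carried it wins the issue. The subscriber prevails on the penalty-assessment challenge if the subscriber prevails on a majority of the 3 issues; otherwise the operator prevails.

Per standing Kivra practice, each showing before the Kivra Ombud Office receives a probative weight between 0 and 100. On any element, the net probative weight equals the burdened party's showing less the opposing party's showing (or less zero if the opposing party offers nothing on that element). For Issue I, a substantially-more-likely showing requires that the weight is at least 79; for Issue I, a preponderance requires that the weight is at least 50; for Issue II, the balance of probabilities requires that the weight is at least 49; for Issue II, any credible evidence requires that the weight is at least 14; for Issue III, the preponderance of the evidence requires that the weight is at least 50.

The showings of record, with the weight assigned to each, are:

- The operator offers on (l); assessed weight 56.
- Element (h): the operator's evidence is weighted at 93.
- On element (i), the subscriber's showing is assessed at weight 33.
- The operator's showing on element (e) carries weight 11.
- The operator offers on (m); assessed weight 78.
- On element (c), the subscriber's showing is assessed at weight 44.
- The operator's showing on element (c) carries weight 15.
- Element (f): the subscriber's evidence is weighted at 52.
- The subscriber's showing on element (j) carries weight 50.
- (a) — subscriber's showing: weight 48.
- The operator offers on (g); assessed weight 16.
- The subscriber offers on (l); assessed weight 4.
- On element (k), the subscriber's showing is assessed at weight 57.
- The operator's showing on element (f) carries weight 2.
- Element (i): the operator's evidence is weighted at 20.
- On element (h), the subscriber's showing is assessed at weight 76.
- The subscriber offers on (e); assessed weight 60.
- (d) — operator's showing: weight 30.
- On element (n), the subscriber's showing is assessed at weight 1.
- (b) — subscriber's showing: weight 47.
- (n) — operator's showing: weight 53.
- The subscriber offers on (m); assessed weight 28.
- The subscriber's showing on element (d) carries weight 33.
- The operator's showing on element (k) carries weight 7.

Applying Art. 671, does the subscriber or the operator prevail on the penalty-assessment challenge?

operator

— Issue I —
Stage I.1 — burden on subscriber; standard: a preponderance (weight is at least 50).
    (a): 48 < 50 [not met]
    (b): 47 < 50 [not met]
  The subscriber does not carry Stage I.1.
The operator prevails on this issue.
— Issue II —
Stage II.1 (subscriber, the balance of probabilities, weight is at least 49): (e) net 60−11=49 ≥ 49 — meets; (f) net 52−2=50 ≥ 49 — meets.
  Stage II.1 carried; the burden shifts to the operator.
Stage II.2 (operator, any credible evidence, weight is at least 14): (g) 16 ≥ 14 — meets; (h) net 93−76=17 ≥ 14 — meets.
  Stage II.2 carried; the burden shifts to the subscriber.
Stage II.3 (subscriber, any credible evidence, weight is at least 14): (i) net 33−20=13 < 14 — fails.
  The subscriber does not carry Stage II.3.
The operator prevails on this issue.
— Issue III —
At Stage III.1 the subscriber must meet the preponderance of the evidence (weight is at least 50): on (j) the weight is 50, which does reach 50, so (j) meets the standard; on (k) the weight is 57 less the opposing 7 gives net 50, which does reach 50, so (k) meets the standard.
  The subscriber carries Stage III.1; the operator now bears the burden.
At Stage III.2 the operator must meet the preponderance of the evidence (weight is at least 50): on (l) the weight is 56 less the opposing 4 gives net 52, ≥ 50, so (l) meets the standard; on (m) the weight is 78 less the opposing 28 gives net 50, which does reach 50, so (m) meets the standard.
  Stage III.2 carried; the burden remains with the operator.
At Stage III.3 the operator must meet the preponderance of the evidence (weight is at least 50): on (n) the weight is 53 less the opposing 1 gives net 52, which does reach 50, so (n) meets the standard.
  Stage III.3 carried; the final stage is satisfied.
All stages carried — the operator prevails on this issue.
Per-issue: Issue I → operator; Issue II → operator; Issue III → operator. The subscriber must prevail on a majority of issues; overall, the operator prevails.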